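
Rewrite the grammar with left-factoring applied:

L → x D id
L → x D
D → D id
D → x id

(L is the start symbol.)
L → x D L'
L' → id
L' → ε
D → D id
D → x id

Left-factoring transforms A → αβ₁ | αβ₂ into A → αA' and A' → β₁ | β₂
(α is the longest common prefix among the alternatives). Repeat until
no nonterminal has two alternatives with a common prefix.

Round 1: L has alternatives sharing prefix 'x D'. Introduce L': L → x D L'
  Add: L' → id
  Add: L' → ε

No remaining common prefixes — done.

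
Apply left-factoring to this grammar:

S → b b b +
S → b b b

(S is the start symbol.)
Left-factoring transforms A → αβ₁ | αβ₂ into A → αA' and A' → β₁ | β₂
(α is the longest common prefix among the alternatives). Repeat until
no nonterminal has two alternatives with a common prefix.

Round 1: S has alternatives sharing prefix 'b b b'. Introduce S': S → b b b S'
  Add: S' → +
  Add: S' → ε

No remaining common prefixes — done.

Resulting grammar:
S → b b b S'
S' → +
S' → ε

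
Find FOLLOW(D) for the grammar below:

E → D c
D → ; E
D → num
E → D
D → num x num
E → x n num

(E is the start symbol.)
To compute FOLLOW(D), find every occurrence of D on a right-hand side N → α D β: add FIRST(β) \ {ε}, and if β is empty or nullable also add FOLLOW(N). Iterate to a fixed point.

In E → D c: D is followed by c, add FIRST(c) \ {ε} = { 'c' }
In E → D: D is at the end, add FOLLOW(E)

The FOLLOW sets referred to above (computed the same way, to a fixed point):
  FOLLOW(E) = { $, 'c' }

Taking the union: FOLLOW(D) = { $, 'c' }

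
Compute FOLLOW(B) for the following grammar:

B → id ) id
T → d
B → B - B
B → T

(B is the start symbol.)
To compute FOLLOW(B), find every occurrence of B on a right-hand side N → α B β: add FIRST(β) \ {ε}, and if β is empty or nullable also add FOLLOW(N). Iterate to a fixed point.

B is the start symbol, so $ ∈ FOLLOW(B).
In B → B - B: B is followed by '-' B, add FIRST('-' B) \ {ε} = { '-' }
In B → B - B: B is at the end; this adds FOLLOW(B) to itself — nothing new

Taking the union: FOLLOW(B) = { $, '-' }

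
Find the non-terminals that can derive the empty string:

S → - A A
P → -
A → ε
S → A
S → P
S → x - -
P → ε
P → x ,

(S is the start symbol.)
ε-productions: A → ε, P → ε
So A, P are immediately nullable.
S → A: every symbol on the right is nullable, so S is nullable too.
Every non-terminal is now nullable.
Nullable = { 'A', 'P', 'S' }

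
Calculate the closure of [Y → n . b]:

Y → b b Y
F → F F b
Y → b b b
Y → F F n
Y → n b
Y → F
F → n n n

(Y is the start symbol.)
Start with: [Y → n . b]
The dot precedes the terminal b, so nothing is added.

CLOSURE = { [Y → n . b] }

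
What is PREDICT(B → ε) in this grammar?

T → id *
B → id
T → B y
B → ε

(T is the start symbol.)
PREDICT(B → ε) = (FIRST(RHS) \ {ε}) ∪ (FOLLOW(B) if ε ∈ FIRST(RHS), i.e. RHS ⇒* ε)
The right-hand side is ε (FIRST(ε) = { ε }), so the predict set is FOLLOW(B) = { 'y' }
PREDICT(B → ε) = { 'y' }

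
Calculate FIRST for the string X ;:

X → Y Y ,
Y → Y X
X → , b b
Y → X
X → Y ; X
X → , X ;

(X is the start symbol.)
FIRST sets of the non-terminals involved (from the grammar, by fixed-point iteration):
  FIRST(X) = { ',' }

To compute FIRST(X ;), process the symbols left to right:
Symbol X is a non-terminal. Add FIRST(X) \ {ε} = { ',' }
X is not nullable (ε ∉ FIRST(X)), so stop here.
FIRST(X ;) = { ',' }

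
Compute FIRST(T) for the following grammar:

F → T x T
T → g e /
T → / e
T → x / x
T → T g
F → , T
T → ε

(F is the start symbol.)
From T → g e /:
  - g is a terminal: add 'g' and stop
From T → / e:
  - '/' is a terminal: add '/' and stop
From T → x / x:
  - x is a terminal: add 'x' and stop
From T → T g:
  - T is the symbol being defined: contributes nothing new
    T is nullable, so continue to the next symbol
  - g is a terminal: add 'g' and stop
From T → ε:
  - ε-production, so ε ∈ FIRST(T)

Collecting: FIRST(T) = { '/', 'g', 'x', ε }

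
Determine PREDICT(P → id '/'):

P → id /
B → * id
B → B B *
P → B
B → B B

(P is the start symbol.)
PREDICT(P → id '/') = (FIRST(RHS) \ {ε}) ∪ (FOLLOW(P) if ε ∈ FIRST(RHS), i.e. RHS ⇒* ε)
FIRST(id '/') = { 'id' }
ε ∉ FIRST(id '/'), so FOLLOW(P) is not added.
PREDICT(P → id '/') = { 'id' }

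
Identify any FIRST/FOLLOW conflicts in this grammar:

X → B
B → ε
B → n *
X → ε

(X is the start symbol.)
No FIRST/FOLLOW conflicts.

A FIRST/FOLLOW conflict occurs when a non-terminal N has a nullable alternative N → β (β ⇒* ε) and another alternative N → α with FIRST(α) ∩ FOLLOW(N) ≠ ∅: on such a lookahead the parser cannot decide between expanding α and letting N vanish via β.

Nullable non-terminals: B, X.
FIRST sets used below: FIRST(B) = { 'n', ε }

B: nullable alternative(s) B → ε; FOLLOW(B) = { $ }
  B → ε: FIRST \ {ε} = { } — this is the only nullable alternative, skip
  B → n *: FIRST \ {ε} = { 'n' } — disjoint from FOLLOW(B)

X: nullable alternative(s) X → B, X → ε; FOLLOW(X) = { $ }
  X → B: FIRST \ {ε} = { 'n' } — disjoint from FOLLOW(X)
  X → ε: FIRST \ {ε} = { } — disjoint from FOLLOW(X)

No FIRST/FOLLOW conflicts found.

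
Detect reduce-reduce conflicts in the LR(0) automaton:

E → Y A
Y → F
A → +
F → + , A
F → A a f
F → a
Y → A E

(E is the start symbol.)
No reduce-reduce conflicts

A reduce-reduce conflict occurs when an LR(0) state has two complete items [A → α .] and [B → β .] — both call for a reduction, and with no lookahead the parser cannot choose between them.

Augment with E' → E and build the canonical LR(0) collection (I0 = CLOSURE({[E' → . E]}), then GOTO on every symbol after a dot until no new states appear). It has 14 states:
  I0: { [A → . +], [E → . Y A], [E' → . E], [F → . + , A], [F → . A a f], [F → . a], [Y → . A E], [Y → . F] }  — shift
  I1: { [A → + .], [F → + . , A] }  — shift, reduce
  I2: { [A → . +], [E → . Y A], [F → . + , A], [F → . A a f], [F → . a], [F → A . a f], [Y → . A E], [Y → . F], [Y → A . E] }  — shift
  I3: { [E' → E .] }  — accept
  I4: { [Y → F .] }  — reduce
  I5: { [A → . +], [E → Y . A] }  — shift
  I6: { [F → a .] }  — reduce
  I7: { [A → + .] }  — reduce
  I8: { [E → Y A .] }  — reduce
  I9: { [Y → A E .] }  — reduce
  I10: { [F → A a . f], [F → a .] }  — shift, reduce
  I11: { [F → A a f .] }  — reduce
  I12: { [A → . +], [F → + , . A] }  — shift
  I13: { [F → + , A .] }  — reduce

No state contains more than one complete item.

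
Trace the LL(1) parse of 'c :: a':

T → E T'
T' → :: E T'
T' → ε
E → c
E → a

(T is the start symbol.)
Stack is shown with the top on the left.

Stack      Input     Action
---------------------------
T $        c :: a $  output T → E T'
E T' $     c :: a $  output E → c
c T' $     c :: a $  match 'c'
T' $       :: a $    output T' → :: E T'
:: E T' $  :: a $    match '::'
E T' $     a $       output E → a
a T' $     a $       match 'a'
T' $       $         output T' → ε
$          $         accept

The string is accepted.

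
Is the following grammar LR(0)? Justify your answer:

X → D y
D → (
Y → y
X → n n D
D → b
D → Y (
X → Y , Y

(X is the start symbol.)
Yes, the grammar is LR(0)

Augment with X' → X and build the canonical LR(0) collection (I0 = CLOSURE({[X' → . X]}), then GOTO on every symbol after a dot until no new states appear). It has 15 states:
  I0: { [D → . (], [D → . Y (], [D → . b], [X → . D y], [X → . Y , Y], [X → . n n D], [X' → . X], [Y → . y] }  — shift
  I1: { [D → ( .] }  — reduce
  I2: { [X → D . y] }  — shift
  I3: { [X' → X .] }  — accept
  I4: { [D → Y . (], [X → Y . , Y] }  — shift
  I5: { [D → b .] }  — reduce
  I6: { [X → n . n D] }  — shift
  I7: { [Y → y .] }  — reduce
  I8: { [D → . (], [D → . Y (], [D → . b], [X → n n . D], [Y → . y] }  — shift
  I9: { [X → n n D .] }  — reduce
  I10: { [D → Y . (] }  — shift
  I11: { [D → Y ( .] }  — reduce
  I12: { [X → Y , . Y], [Y → . y] }  — shift
  I13: { [X → Y , Y .] }  — reduce
  I14: { [X → D y .] }  — reduce

Every state is either a pure shift/goto state or contains exactly one complete item and nothing to shift — no conflicts. The grammar is LR(0).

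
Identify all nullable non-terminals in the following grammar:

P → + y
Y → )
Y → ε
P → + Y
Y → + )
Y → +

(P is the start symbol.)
A non-terminal is nullable if it can derive ε (the empty string): either it has an ε-production, or it has a production whose right-hand side consists entirely of nullable non-terminals.

ε-productions: Y → ε
So Y is immediately nullable.
No further non-terminal can be added: every production for the remaining non-terminals contains a terminal or a non-nullable non-terminal.
Nullable = { 'Y' }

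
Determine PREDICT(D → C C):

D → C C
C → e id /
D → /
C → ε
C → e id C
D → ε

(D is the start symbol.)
{ $, 'e' }

PREDICT(D → C C) = (FIRST(RHS) \ {ε}) ∪ (FOLLOW(D) if ε ∈ FIRST(RHS), i.e. RHS ⇒* ε)
FIRST(C) = { 'e', ε }
FIRST(C C) = { 'e', ε }
ε ∈ FIRST(C C) (the right-hand side is nullable), so add FOLLOW(D) = { $ }
PREDICT(D → C C) = { $, 'e' }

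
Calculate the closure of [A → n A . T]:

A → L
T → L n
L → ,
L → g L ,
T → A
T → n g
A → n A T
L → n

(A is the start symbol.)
To compute CLOSURE, for each item [A → α.Bβ] where B is a non-terminal, add [B → .γ] for all productions B → γ; repeat for the newly added items until nothing changes.

Start with: [A → n A . T]
  [A → n A . T] has the dot before T: add [T → . L n], [T → . A], [T → . n g]
  [T → . L n] has the dot before L: add [L → . ,], [L → . g L ,], [L → . n]
  [T → . A] has the dot before A: add [A → . L], [A → . n A T]
No further items can be added.

CLOSURE = { [A → . L], [A → . n A T], [A → n A . T], [L → . ,], [L → . g L ,], [L → . n], [T → . A], [T → . L n], [T → . n g] }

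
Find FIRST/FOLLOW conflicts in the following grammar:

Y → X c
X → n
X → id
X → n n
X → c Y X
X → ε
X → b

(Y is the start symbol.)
Yes. X → c Y X with FOLLOW(X) on { 'c' }

A FIRST/FOLLOW conflict occurs when a non-terminal N has a nullable alternative N → β (β ⇒* ε) and another alternative N → α with FIRST(α) ∩ FOLLOW(N) ≠ ∅: on such a lookahead the parser cannot decide between expanding α and letting N vanish via β.

Nullable non-terminals: X.

X: nullable alternative(s) X → ε; FOLLOW(X) = { 'c' }
  X → n: FIRST \ {ε} = { 'n' } — disjoint from FOLLOW(X)
  X → id: FIRST \ {ε} = { 'id' } — disjoint from FOLLOW(X)
  X → n n: FIRST \ {ε} = { 'n' } — disjoint from FOLLOW(X)
  X → c Y X: FIRST \ {ε} = { 'c' } — overlaps FOLLOW(X) on { 'c' }: CONFLICT
  X → ε: FIRST \ {ε} = { } — this is the only nullable alternative, skip
  X → b: FIRST \ {ε} = { 'b' } — disjoint from FOLLOW(X)

Y has no nullable alternative, so no FIRST/FOLLOW check is needed there.

So the grammar has 1 FIRST/FOLLOW conflict (marked CONFLICT above).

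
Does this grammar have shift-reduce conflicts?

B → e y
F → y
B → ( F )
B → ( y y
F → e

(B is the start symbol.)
A shift-reduce conflict occurs when an LR(0) state has both:
  - a complete (reduce) item [A → α .] (dot at the end), and
  - a shift item [B → β . c γ] (dot before a terminal).

Augment with B' → B and build the canonical LR(0) collection (I0 = CLOSURE({[B' → . B]}), then GOTO on every symbol after a dot until no new states appear). It has 10 states:
  I0: { [B → . ( F )], [B → . ( y y], [B → . e y], [B' → . B] }  — shift
  I1: { [B → ( . F )], [B → ( . y y], [F → . e], [F → . y] }  — shift
  I2: { [B' → B .] }  — accept
  I3: { [B → e . y] }  — shift
  I4: { [B → e y .] }  — reduce
  I5: { [B → ( F . )] }  — shift
  I6: { [F → e .] }  — reduce
  I7: { [B → ( y . y], [F → y .] }  — shift, reduce
  I8: { [B → ( y y .] }  — reduce
  I9: { [B → ( F ) .] }  — reduce

I7 contains reduce item [F → y .] and shift item [B → ( y . y] — shift-reduce conflict.

Answer: Yes — I7: [F → y .] vs [B → ( y . y]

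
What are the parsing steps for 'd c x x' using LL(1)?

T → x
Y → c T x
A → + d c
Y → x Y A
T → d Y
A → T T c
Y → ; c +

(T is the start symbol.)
LL(1) parsing maintains a stack (initially the start symbol over $) and the input. At each step: if the stack top is a terminal, match it against the current input token; if it is a non-terminal N, replace it with the RHS of M[N, lookahead] (the unique production whose predict set contains the lookahead).

Stack is shown with the top on the left.

Stack    Input      Action
--------------------------
T $      d c x x $  output T → d Y
d Y $    d c x x $  match 'd'
Y $      c x x $    output Y → c T x
c T x $  c x x $    match 'c'
T x $    x x $      output T → x
x x $    x x $      match 'x'
x $      x $        match 'x'
$        $          accept

The string is accepted.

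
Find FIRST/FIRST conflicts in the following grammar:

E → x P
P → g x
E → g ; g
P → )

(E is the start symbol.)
Productions for E:
  E → x P: FIRST = { 'x' }
  E → g ; g: FIRST = { 'g' }
Productions for P:
  P → g x: FIRST = { 'g' }
  P → ): FIRST = { ')' }

All alternatives of each non-terminal have pairwise disjoint FIRST sets.

Answer: No FIRST/FIRST conflicts.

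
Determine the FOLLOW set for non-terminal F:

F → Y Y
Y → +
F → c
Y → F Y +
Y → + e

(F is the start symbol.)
{ $, '+', 'c' }

To compute FOLLOW(F), find every occurrence of F on a right-hand side N → α F β: add FIRST(β) \ {ε}, and if β is empty or nullable also add FOLLOW(N). Iterate to a fixed point.

F is the start symbol, so $ ∈ FOLLOW(F).
In Y → F Y +: F is followed by Y '+', add FIRST(Y '+') \ {ε} = { '+', 'c' }

Taking the union: FOLLOW(F) = { $, '+', 'c' }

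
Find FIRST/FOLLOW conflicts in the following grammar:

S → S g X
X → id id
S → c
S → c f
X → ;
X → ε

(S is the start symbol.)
No FIRST/FOLLOW conflicts.

A FIRST/FOLLOW conflict occurs when a non-terminal N has a nullable alternative N → β (β ⇒* ε) and another alternative N → α with FIRST(α) ∩ FOLLOW(N) ≠ ∅: on such a lookahead the parser cannot decide between expanding α and letting N vanish via β.

Nullable non-terminals: X.

X: nullable alternative(s) X → ε; FOLLOW(X) = { $, 'g' }
  X → id id: FIRST \ {ε} = { 'id' } — disjoint from FOLLOW(X)
  X → ;: FIRST \ {ε} = { ';' } — disjoint from FOLLOW(X)
  X → ε: FIRST \ {ε} = { } — this is the only nullable alternative, skip

S has no nullable alternative, so no FIRST/FOLLOW check is needed there.

No FIRST/FOLLOW conflicts found.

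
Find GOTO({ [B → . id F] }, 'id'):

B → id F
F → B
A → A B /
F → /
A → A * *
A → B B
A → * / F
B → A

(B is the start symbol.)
{ [A → . * / F], [A → . A * *], [A → . A B /], [A → . B B], [B → . A], [B → . id F], [B → id . F], [F → . /], [F → . B] }

GOTO(I, 'id') = CLOSURE({ [A → αX.β] : [A → α.Xβ] ∈ I, X = 'id' })

Items with dot before 'id', with the dot advanced:
  [B → . id F] → [B → id . F]
Closure of the advanced items:
  [B → id . F] has the dot before F: add [F → . B], [F → . /]
  [F → . B] has the dot before B: add [B → . id F], [B → . A]
  [B → . A] has the dot before A: add [A → . A B /], [A → . A * *], [A → . B B], [A → . * / F]

GOTO = { [A → . * / F], [A → . A * *], [A → . A B /], [A → . B B], [B → . A], [B → . id F], [B → id . F], [F → . /], [F → . B] }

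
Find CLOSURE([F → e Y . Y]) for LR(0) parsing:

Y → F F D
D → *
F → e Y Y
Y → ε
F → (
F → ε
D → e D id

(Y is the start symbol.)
{ [F → . (], [F → . e Y Y], [F → .], [F → e Y . Y], [Y → . F F D], [Y → .] }

To compute CLOSURE, for each item [A → α.Bβ] where B is a non-terminal, add [B → .γ] for all productions B → γ; repeat for the newly added items until nothing changes.

Start with: [F → e Y . Y]
  [F → e Y . Y] has the dot before Y: add [Y → . F F D], [Y → .]
  [Y → . F F D] has the dot before F: add [F → . e Y Y], [F → . (], [F → .]
No further items can be added.

CLOSURE = { [F → . (], [F → . e Y Y], [F → .], [F → e Y . Y], [Y → . F F D], [Y → .] }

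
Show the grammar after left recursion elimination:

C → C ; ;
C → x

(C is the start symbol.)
C is directly left-recursive. The standard transformation for
  A → A α₁ | ... | A α_m | β₁ | ... | β_n
is
  A  → β₁ A' | ... | β_n A'
  A' → α₁ A' | ... | α_m A' | ε

C → x becomes C → x C'
C → C ; ; becomes C' → ; ; C'
Add C' → ε

Resulting grammar:
C → x C'
C' → ; ; C'
C' → ε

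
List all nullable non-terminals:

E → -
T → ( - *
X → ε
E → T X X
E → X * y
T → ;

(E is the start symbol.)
A non-terminal is nullable if it can derive ε (the empty string): either it has an ε-production, or it has a production whose right-hand side consists entirely of nullable non-terminals.

ε-productions: X → ε
So X is immediately nullable.
No further non-terminal can be added: every production for the remaining non-terminals contains a terminal or a non-nullable non-terminal.
Nullable = { 'X' }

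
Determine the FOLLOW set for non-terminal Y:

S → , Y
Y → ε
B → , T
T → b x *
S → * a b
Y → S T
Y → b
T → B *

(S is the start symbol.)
{ $, ',', 'b' }

In S → , Y: Y is at the end, add FOLLOW(S)

The FOLLOW sets referred to above (computed the same way, to a fixed point):
  FOLLOW(S) = { $, ',', 'b' }

Taking the union: FOLLOW(Y) = { $, ',', 'b' }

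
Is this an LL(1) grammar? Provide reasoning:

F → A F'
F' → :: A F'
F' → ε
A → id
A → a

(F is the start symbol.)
Yes, the grammar is LL(1).

A grammar is LL(1) if for each non-terminal N with multiple productions, the predict sets of those productions are pairwise disjoint, where PREDICT(N → α) = (FIRST(α) \ {ε}) ∪ (FOLLOW(N) if α ⇒* ε).

Relevant sets:
  FOLLOW(F') = { $ }

For F':
  PREDICT(F' → :: A F') = { '::' }
  PREDICT(F' → ε) = { $ }
For A:
  PREDICT(A → id) = { 'id' }
  PREDICT(A → a) = { 'a' }
F has a single production, so nothing to check there.

All predict sets are disjoint. The grammar IS LL(1).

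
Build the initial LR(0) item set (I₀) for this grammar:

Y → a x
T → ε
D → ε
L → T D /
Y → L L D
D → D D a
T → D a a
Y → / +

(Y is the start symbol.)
{ [D → . D D a], [D → .], [L → . T D /], [T → . D a a], [T → .], [Y → . / +], [Y → . L L D], [Y → . a x], [Y' → . Y] }

First, augment the grammar with Y' → Y
I₀ = CLOSURE({ [Y' → . Y] }):
  [Y' → . Y] has the dot before Y: add [Y → . a x], [Y → . L L D], [Y → . / +]
  [Y → . L L D] has the dot before L: add [L → . T D /]
  [L → . T D /] has the dot before T: add [T → .], [T → . D a a]
  [T → . D a a] has the dot before D: add [D → .], [D → . D D a]
No further items can be added.

I₀ = { [D → . D D a], [D → .], [L → . T D /], [T → . D a a], [T → .], [Y → . / +], [Y → . L L D], [Y → . a x], [Y' → . Y] }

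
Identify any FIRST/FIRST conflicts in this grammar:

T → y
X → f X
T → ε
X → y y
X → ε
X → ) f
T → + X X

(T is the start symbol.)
No FIRST/FIRST conflicts.

A FIRST/FIRST conflict occurs when two productions N → α and N → β for the same non-terminal have FIRST(α) ∩ FIRST(β) ≠ ∅ (with ε ∈ FIRST of a nullable right-hand side, so two nullable alternatives also conflict).

Productions for T:
  T → y: FIRST = { 'y' }
  T → ε: FIRST = { ε }
  T → + X X: FIRST = { '+' }
Productions for X:
  X → f X: FIRST = { 'f' }
  X → y y: FIRST = { 'y' }
  X → ε: FIRST = { ε }
  X → ) f: FIRST = { ')' }

All alternatives of each non-terminal have pairwise disjoint FIRST sets.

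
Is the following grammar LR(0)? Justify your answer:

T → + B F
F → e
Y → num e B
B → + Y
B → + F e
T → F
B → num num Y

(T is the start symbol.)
Yes, the grammar is LR(0)

A grammar is LR(0) if no state in the canonical LR(0) collection has:
  - both a shift item (dot before a terminal) and a complete item (shift-reduce conflict), or
  - two or more complete items (reduce-reduce conflict; the accept item [T' → T .] counts as a complete item here).

Augment with T' → T and build the canonical LR(0) collection (I0 = CLOSURE({[T' → . T]}), then GOTO on every symbol after a dot until no new states appear). It has 17 states:
  I0: { [F → . e], [T → . + B F], [T → . F], [T' → . T] }  — shift
  I1: { [B → . + F e], [B → . + Y], [B → . num num Y], [T → + . B F] }  — shift
  I2: { [T → F .] }  — reduce
  I3: { [T' → T .] }  — accept
  I4: { [F → e .] }  — reduce
  I5: { [B → + . F e], [B → + . Y], [F → . e], [Y → . num e B] }  — shift
  I6: { [F → . e], [T → + B . F] }  — shift
  I7: { [B → num . num Y] }  — shift
  I8: { [B → num num . Y], [Y → . num e B] }  — shift
  I9: { [B → num num Y .] }  — reduce
  I10: { [Y → num . e B] }  — shift
  I11: { [B → . + F e], [B → . + Y], [B → . num num Y], [Y → num e . B] }  — shift
  I12: { [Y → num e B .] }  — reduce
  I13: { [T → + B F .] }  — reduce
  I14: { [B → + F . e] }  — shift
  I15: { [B → + Y .] }  — reduce
  I16: { [B → + F e .] }  — reduce

Every state is either a pure shift/goto state or contains exactly one complete item and nothing to shift — no conflicts. The grammar is LR(0).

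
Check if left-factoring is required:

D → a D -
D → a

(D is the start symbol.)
Yes, D has productions with common prefix 'a'

Left-factoring is needed when two productions for the same non-terminal
share a common prefix on the right-hand side.

Productions for D:
  D → a D -
  D → a

Found common prefix 'a' in productions for D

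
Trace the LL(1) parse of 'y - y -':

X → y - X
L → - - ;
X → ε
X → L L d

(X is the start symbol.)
LL(1) parsing maintains a stack (initially the start symbol over $) and the input. At each step: if the stack top is a terminal, match it against the current input token; if it is a non-terminal N, replace it with the RHS of M[N, lookahead] (the unique production whose predict set contains the lookahead).

Stack is shown with the top on the left.

Stack    Input      Action
--------------------------
X $      y - y - $  output X → y - X
y - X $  y - y - $  match 'y'
- X $    - y - $    match '-'
X $      y - $      output X → y - X
y - X $  y - $      match 'y'
- X $    - $        match '-'
X $      $          output X → ε
$        $          accept

The string is accepted.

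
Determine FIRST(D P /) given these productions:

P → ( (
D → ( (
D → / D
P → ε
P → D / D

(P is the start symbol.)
{ '(', '/' }

FIRST sets of the non-terminals involved (from the grammar, by fixed-point iteration):
  FIRST(D) = { '(', '/' }

To compute FIRST(D P /), process the symbols left to right:
Symbol D is a non-terminal. Add FIRST(D) \ {ε} = { '(', '/' }
D is not nullable (ε ∉ FIRST(D)), so stop here.
FIRST(D P /) = { '(', '/' }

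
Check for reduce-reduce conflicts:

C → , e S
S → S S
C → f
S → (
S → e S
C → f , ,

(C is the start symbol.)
No reduce-reduce conflicts

Augment with C' → C and build the canonical LR(0) collection (I0 = CLOSURE({[C' → . C]}), then GOTO on every symbol after a dot until no new states appear). It has 12 states:
  I0: { [C → . , e S], [C → . f , ,], [C → . f], [C' → . C] }  — shift
  I1: { [C → , . e S] }  — shift
  I2: { [C' → C .] }  — accept
  I3: { [C → f . , ,], [C → f .] }  — shift, reduce
  I4: { [C → f , . ,] }  — shift
  I5: { [C → f , , .] }  — reduce
  I6: { [C → , e . S], [S → . (], [S → . S S], [S → . e S] }  — shift
  I7: { [S → ( .] }  — reduce
  I8: { [C → , e S .], [S → . (], [S → . S S], [S → . e S], [S → S . S] }  — shift, reduce
  I9: { [S → . (], [S → . S S], [S → . e S], [S → e . S] }  — shift
  I10: { [S → . (], [S → . S S], [S → . e S], [S → S . S], [S → e S .] }  — shift, reduce
  I11: { [S → . (], [S → . S S], [S → . e S], [S → S . S], [S → S S .] }  — shift, reduce

No state contains more than one complete item.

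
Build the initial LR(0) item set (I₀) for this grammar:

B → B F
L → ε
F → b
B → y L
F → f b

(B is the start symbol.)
First, augment the grammar with B' → B
I₀ = CLOSURE({ [B' → . B] }):
  [B' → . B] has the dot before B: add [B → . B F], [B → . y L]
No further items can be added.

I₀ = { [B → . B F], [B → . y L], [B' → . B] }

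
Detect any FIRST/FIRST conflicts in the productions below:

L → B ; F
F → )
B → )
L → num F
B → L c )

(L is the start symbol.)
FIRST sets of the non-terminals at (or reachable through a nullable prefix from) the front of some alternative:
  FIRST(B) = { ')', 'num' }
  FIRST(L) = { ')', 'num' }

Productions for L:
  L → B ; F: FIRST = { ')', 'num' }
  L → num F: FIRST = { 'num' }
Productions for B:
  B → ): FIRST = { ')' }
  B → L c ): FIRST = { ')', 'num' }
F has only one production, so no FIRST/FIRST conflict is possible there.

Conflict for L: L → B ; F and L → num F
  Overlap: { 'num' }
Conflict for B: B → ) and B → L c )
  Overlap: { ')' }

Answer: Yes. L → B ';' F / L → num F on { 'num' }; B → ')' / B → L c ')' on { ')' }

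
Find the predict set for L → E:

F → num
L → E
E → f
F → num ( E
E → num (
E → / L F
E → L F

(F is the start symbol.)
{ '/', 'f', 'num' }

PREDICT(L → E) = (FIRST(RHS) \ {ε}) ∪ (FOLLOW(L) if ε ∈ FIRST(RHS), i.e. RHS ⇒* ε)
FIRST(E) = { '/', 'f', 'num' }
FIRST(E) = { '/', 'f', 'num' }
ε ∉ FIRST(E), so FOLLOW(L) is not added.
PREDICT(L → E) = { '/', 'f', 'num' }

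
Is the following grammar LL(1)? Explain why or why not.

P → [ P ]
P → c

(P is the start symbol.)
Yes, the grammar is LL(1).

A grammar is LL(1) if for each non-terminal N with multiple productions, the predict sets of those productions are pairwise disjoint, where PREDICT(N → α) = (FIRST(α) \ {ε}) ∪ (FOLLOW(N) if α ⇒* ε).

For P:
  PREDICT(P → '[' P ']') = { '[' }
  PREDICT(P → c) = { 'c' }

All predict sets are disjoint. The grammar IS LL(1).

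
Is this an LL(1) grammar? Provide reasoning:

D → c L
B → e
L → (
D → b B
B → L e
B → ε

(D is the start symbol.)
Yes, the grammar is LL(1).

A grammar is LL(1) if for each non-terminal N with multiple productions, the predict sets of those productions are pairwise disjoint, where PREDICT(N → α) = (FIRST(α) \ {ε}) ∪ (FOLLOW(N) if α ⇒* ε).

Relevant sets:
  FIRST(L) = { '(' }
  FOLLOW(B) = { $ }

For D:
  PREDICT(D → c L) = { 'c' }
  PREDICT(D → b B) = { 'b' }
For B:
  PREDICT(B → e) = { 'e' }
  PREDICT(B → L e) = { '(' }
  PREDICT(B → ε) = { $ }
L has a single production, so nothing to check there.

All predict sets are disjoint. The grammar IS LL(1).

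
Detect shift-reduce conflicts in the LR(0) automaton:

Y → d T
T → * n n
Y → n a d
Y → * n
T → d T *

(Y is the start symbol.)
Augment with Y' → Y and build the canonical LR(0) collection (I0 = CLOSURE({[Y' → . Y]}), then GOTO on every symbol after a dot until no new states appear). It has 15 states:
  I0: { [Y → . * n], [Y → . d T], [Y → . n a d], [Y' → . Y] }  — shift
  I1: { [Y → * . n] }  — shift
  I2: { [Y' → Y .] }  — accept
  I3: { [T → . * n n], [T → . d T *], [Y → d . T] }  — shift
  I4: { [Y → n . a d] }  — shift
  I5: { [Y → n a . d] }  — shift
  I6: { [Y → n a d .] }  — reduce
  I7: { [T → * . n n] }  — shift
  I8: { [Y → d T .] }  — reduce
  I9: { [T → . * n n], [T → . d T *], [T → d . T *] }  — shift
  I10: { [T → d T . *] }  — shift
  I11: { [T → d T * .] }  — reduce
  I12: { [T → * n . n] }  — shift
  I13: { [T → * n n .] }  — reduce
  I14: { [Y → * n .] }  — reduce

No state contains both a complete item and a shift item.

Answer: No shift-reduce conflicts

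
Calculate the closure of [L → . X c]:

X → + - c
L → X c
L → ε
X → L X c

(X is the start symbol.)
Start with: [L → . X c]
  [L → . X c] has the dot before X: add [X → . + - c], [X → . L X c]
  [X → . L X c] has the dot before L: add [L → .]
No further items can be added.

CLOSURE = { [L → . X c], [L → .], [X → . + - c], [X → . L X c] }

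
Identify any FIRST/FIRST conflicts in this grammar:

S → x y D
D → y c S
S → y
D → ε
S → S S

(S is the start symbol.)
A FIRST/FIRST conflict occurs when two productions N → α and N → β for the same non-terminal have FIRST(α) ∩ FIRST(β) ≠ ∅ (with ε ∈ FIRST of a nullable right-hand side, so two nullable alternatives also conflict).

FIRST sets of the non-terminals at (or reachable through a nullable prefix from) the front of some alternative:
  FIRST(S) = { 'x', 'y' }

Productions for S:
  S → x y D: FIRST = { 'x' }
  S → y: FIRST = { 'y' }
  S → S S: FIRST = { 'x', 'y' }
Productions for D:
  D → y c S: FIRST = { 'y' }
  D → ε: FIRST = { ε }

Conflict for S: S → x y D and S → S S
  Overlap: { 'x' }
Conflict for S: S → y and S → S S
  Overlap: { 'y' }

Answer: Yes. S → x y D / S → S S on { 'x' }; S → y / S → S S on { 'y' }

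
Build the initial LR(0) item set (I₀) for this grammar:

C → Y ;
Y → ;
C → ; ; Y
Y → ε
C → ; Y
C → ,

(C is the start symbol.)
First, augment the grammar with C' → C
I₀ = CLOSURE({ [C' → . C] }):
  [C' → . C] has the dot before C: add [C → . Y ;], [C → . ; ; Y], [C → . ; Y], [C → . ,]
  [C → . Y ;] has the dot before Y: add [Y → . ;], [Y → .]
No further items can be added.

I₀ = { [C → . ,], [C → . ; ; Y], [C → . ; Y], [C → . Y ;], [C' → . C], [Y → . ;], [Y → .] }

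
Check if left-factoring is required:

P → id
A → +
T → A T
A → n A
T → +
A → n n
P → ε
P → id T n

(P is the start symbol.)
Yes, P has productions with common prefix 'id'; A has productions with common prefix 'n'

Left-factoring is needed when two productions for the same non-terminal
share a common prefix on the right-hand side.

Productions for P:
  P → id
  P → ε
  P → id T n
Productions for A:
  A → +
  A → n A
  A → n n
Productions for T:
  T → A T
  T → +

Found common prefix 'id' in productions for P
Found common prefix 'n' in productions for A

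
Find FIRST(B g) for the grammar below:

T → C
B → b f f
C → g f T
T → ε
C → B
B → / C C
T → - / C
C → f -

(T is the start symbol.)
{ '/', 'b' }

FIRST sets of the non-terminals involved (from the grammar, by fixed-point iteration):
  FIRST(B) = { '/', 'b' }

To compute FIRST(B g), process the symbols left to right:
Symbol B is a non-terminal. Add FIRST(B) \ {ε} = { '/', 'b' }
B is not nullable (ε ∉ FIRST(B)), so stop here.
FIRST(B g) = { '/', 'b' }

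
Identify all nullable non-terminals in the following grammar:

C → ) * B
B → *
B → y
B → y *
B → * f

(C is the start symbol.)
A non-terminal is nullable if it can derive ε (the empty string): either it has an ε-production, or it has a production whose right-hand side consists entirely of nullable non-terminals.

There are no ε-productions, so no non-terminal can derive ε.
No non-terminals are nullable.

Answer: None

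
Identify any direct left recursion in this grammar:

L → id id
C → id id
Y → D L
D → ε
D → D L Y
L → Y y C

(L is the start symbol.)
L → id id: starts with id
C → id id: starts with id
Y → D L: starts with D
D → ε: starts with ε
D → D L Y: LEFT RECURSIVE (starts with D)
L → Y y C: starts with Y

The grammar has direct left recursion on: D.

Answer: Yes, D is left-recursive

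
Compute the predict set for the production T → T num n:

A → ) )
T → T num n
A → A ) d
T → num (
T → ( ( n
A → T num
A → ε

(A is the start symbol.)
{ '(', 'num' }

PREDICT(T → T num n) = (FIRST(RHS) \ {ε}) ∪ (FOLLOW(T) if ε ∈ FIRST(RHS), i.e. RHS ⇒* ε)
FIRST(T) = { '(', 'num' }
FIRST(T num n) = { '(', 'num' }
ε ∉ FIRST(T num n), so FOLLOW(T) is not added.
PREDICT(T → T num n) = { '(', 'num' }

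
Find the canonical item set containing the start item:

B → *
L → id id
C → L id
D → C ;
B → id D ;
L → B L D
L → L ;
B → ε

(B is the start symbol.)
{ [B → . *], [B → . id D ;], [B → .], [B' → . B] }

First, augment the grammar with B' → B
I₀ = CLOSURE({ [B' → . B] }):
  [B' → . B] has the dot before B: add [B → . *], [B → . id D ;], [B → .]
No further items can be added.

I₀ = { [B → . *], [B → . id D ;], [B → .], [B' → . B] }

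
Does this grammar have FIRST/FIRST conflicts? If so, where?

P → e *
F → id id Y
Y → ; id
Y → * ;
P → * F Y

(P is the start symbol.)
Productions for P:
  P → e *: FIRST = { 'e' }
  P → * F Y: FIRST = { '*' }
Productions for Y:
  Y → ; id: FIRST = { ';' }
  Y → * ;: FIRST = { '*' }
F has only one production, so no FIRST/FIRST conflict is possible there.

All alternatives of each non-terminal have pairwise disjoint FIRST sets.

Answer: No FIRST/FIRST conflicts.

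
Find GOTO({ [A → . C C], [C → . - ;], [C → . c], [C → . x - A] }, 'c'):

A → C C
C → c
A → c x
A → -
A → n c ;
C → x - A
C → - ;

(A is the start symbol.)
{ [C → c .] }

GOTO(I, 'c') = CLOSURE({ [A → αX.β] : [A → α.Xβ] ∈ I, X = 'c' })

Items with dot before 'c', with the dot advanced:
  [C → . c] → [C → c .]
Closure adds nothing (no advanced item has the dot before a non-terminal).

GOTO = { [C → c .] }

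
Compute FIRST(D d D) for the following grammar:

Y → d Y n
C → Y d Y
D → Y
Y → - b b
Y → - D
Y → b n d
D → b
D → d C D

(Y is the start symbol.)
{ '-', 'b', 'd' }

FIRST sets of the non-terminals involved (from the grammar, by fixed-point iteration):
  FIRST(D) = { '-', 'b', 'd' }

To compute FIRST(D d D), process the symbols left to right:
Symbol D is a non-terminal. Add FIRST(D) \ {ε} = { '-', 'b', 'd' }
D is not nullable (ε ∉ FIRST(D)), so stop here.
FIRST(D d D) = { '-', 'b', 'd' }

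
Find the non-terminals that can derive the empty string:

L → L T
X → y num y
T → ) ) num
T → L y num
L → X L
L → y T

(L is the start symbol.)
There are no ε-productions, so no non-terminal can derive ε.
No non-terminals are nullable.

Answer: None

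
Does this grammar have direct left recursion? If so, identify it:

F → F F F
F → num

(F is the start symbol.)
Yes, F is left-recursive

F → F F F: LEFT RECURSIVE (starts with F)
F → num: starts with num

The grammar has direct left recursion on: F.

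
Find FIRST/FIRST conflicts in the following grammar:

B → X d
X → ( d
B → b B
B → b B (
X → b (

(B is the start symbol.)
Yes. B → X d / B → b B on { 'b' }; B → X d / B → b B '(' on { 'b' }; B → b B / B → b B '(' on { 'b' }

FIRST sets of the non-terminals at (or reachable through a nullable prefix from) the front of some alternative:
  FIRST(X) = { '(', 'b' }

Productions for B:
  B → X d: FIRST = { '(', 'b' }
  B → b B: FIRST = { 'b' }
  B → b B (: FIRST = { 'b' }
Productions for X:
  X → ( d: FIRST = { '(' }
  X → b (: FIRST = { 'b' }

Conflict for B: B → X d and B → b B
  Overlap: { 'b' }
Conflict for B: B → X d and B → b B (
  Overlap: { 'b' }
Conflict for B: B → b B and B → b B (
  Overlap: { 'b' }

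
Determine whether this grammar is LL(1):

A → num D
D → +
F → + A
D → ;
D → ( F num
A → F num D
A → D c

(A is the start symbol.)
A grammar is LL(1) if for each non-terminal N with multiple productions, the predict sets of those productions are pairwise disjoint, where PREDICT(N → α) = (FIRST(α) \ {ε}) ∪ (FOLLOW(N) if α ⇒* ε).

Relevant sets:
  FIRST(F) = { '+' }
  FIRST(D) = { '(', '+', ';' }

For A:
  PREDICT(A → num D) = { 'num' }
  PREDICT(A → F num D) = { '+' }
  PREDICT(A → D c) = { '(', '+', ';' }
For D:
  PREDICT(D → '+') = { '+' }
  PREDICT(D → ';') = { ';' }
  PREDICT(D → '(' F num) = { '(' }
F has a single production, so nothing to check there.

Conflict found: Predict set conflict for A: { '+' }
The grammar is NOT LL(1).

Answer: No. Predict set conflict for A: { '+' }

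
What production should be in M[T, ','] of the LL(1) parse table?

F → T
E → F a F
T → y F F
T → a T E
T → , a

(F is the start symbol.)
To find M[T, ','], we find productions for T where ',' is in the predict set (PREDICT(N → α) = (FIRST(α) \ {ε}) ∪ (FOLLOW(N) if α ⇒* ε)).

T → y F F: PREDICT = { 'y' }
T → a T E: PREDICT = { 'a' }
T → , a: PREDICT = { ',' }
  ',' is in predict set, so this production goes in M[T, ',']

M[T, ','] = T → , a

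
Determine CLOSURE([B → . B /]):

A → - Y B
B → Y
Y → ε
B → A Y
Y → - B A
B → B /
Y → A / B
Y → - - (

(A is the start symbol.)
To compute CLOSURE, for each item [A → α.Bβ] where B is a non-terminal, add [B → .γ] for all productions B → γ; repeat for the newly added items until nothing changes.

Start with: [B → . B /]
  [B → . B /] has the dot before B: add [B → . Y], [B → . A Y]
  [B → . Y] has the dot before Y: add [Y → .], [Y → . - B A], [Y → . A / B], [Y → . - - (]
  [B → . A Y] has the dot before A: add [A → . - Y B]
No further items can be added.

CLOSURE = { [A → . - Y B], [B → . A Y], [B → . B /], [B → . Y], [Y → . - - (], [Y → . - B A], [Y → . A / B], [Y → .] }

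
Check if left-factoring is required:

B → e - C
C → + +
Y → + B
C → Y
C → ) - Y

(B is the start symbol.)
No, left-factoring is not needed

Left-factoring is needed when two productions for the same non-terminal
share a common prefix on the right-hand side.

Productions for C:
  C → + +
  C → Y
  C → ) - Y

No common prefixes found.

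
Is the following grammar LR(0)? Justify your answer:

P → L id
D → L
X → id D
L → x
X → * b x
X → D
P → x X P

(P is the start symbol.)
No. Shift-reduce conflict between [L → x .] and [L → . x]

A grammar is LR(0) if no state in the canonical LR(0) collection has:
  - both a shift item (dot before a terminal) and a complete item (shift-reduce conflict), or
  - two or more complete items (reduce-reduce conflict; the accept item [P' → P .] counts as a complete item here).

Augment with P' → P and build the canonical LR(0) collection (I0 = CLOSURE({[P' → . P]}), then GOTO on every symbol after a dot until no new states appear). It has 15 states:
  I0: { [L → . x], [P → . L id], [P → . x X P], [P' → . P] }  — shift
  I1: { [P → L . id] }  — shift
  I2: { [P' → P .] }  — accept
  I3: { [D → . L], [L → . x], [L → x .], [P → x . X P], [X → . * b x], [X → . D], [X → . id D] }  — shift, reduce
  I4: { [X → * . b x] }  — shift
  I5: { [X → D .] }  — reduce
  I6: { [D → L .] }  — reduce
  I7: { [L → . x], [P → . L id], [P → . x X P], [P → x X . P] }  — shift
  I8: { [D → . L], [L → . x], [X → id . D] }  — shift
  I9: { [L → x .] }  — reduce
  I10: { [X → id D .] }  — reduce
  I11: { [P → x X P .] }  — reduce
  I12: { [X → * b . x] }  — shift
  I13: { [X → * b x .] }  — reduce
  I14: { [P → L id .] }  — reduce

Conflict in state I3:
  Shift-reduce conflict between [L → x .] and [L → . x]
So the grammar is NOT LR(0).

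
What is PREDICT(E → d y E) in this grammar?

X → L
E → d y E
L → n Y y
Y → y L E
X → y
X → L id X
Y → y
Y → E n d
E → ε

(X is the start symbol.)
{ 'd' }

PREDICT(E → d y E) = (FIRST(RHS) \ {ε}) ∪ (FOLLOW(E) if ε ∈ FIRST(RHS), i.e. RHS ⇒* ε)
FIRST(d y E) = { 'd' }
ε ∉ FIRST(d y E), so FOLLOW(E) is not added.
PREDICT(E → d y E) = { 'd' }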